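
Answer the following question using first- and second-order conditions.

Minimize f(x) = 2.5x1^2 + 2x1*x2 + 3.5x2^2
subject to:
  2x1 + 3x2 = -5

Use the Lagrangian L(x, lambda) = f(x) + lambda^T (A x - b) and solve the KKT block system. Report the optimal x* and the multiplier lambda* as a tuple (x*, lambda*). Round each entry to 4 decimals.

Form the Lagrangian:
  L(x, lambda) = (1/2) x^T Q x + c^T x + lambda^T (A x - b)
Stationarity (grad_x L = 0): Q x + c + A^T lambda = 0.
Primal feasibility: A x = b.

This gives the KKT block system:
  [ Q   A^T ] [ x     ]   [-c ]
  [ A    0  ] [ lambda ] = [ b ]

Solving the linear system:
  x*      = (-0.8163, -1.1224)
  lambda* = (3.1633)
  f(x*)   = 7.9082

x* = (-0.8163, -1.1224), lambda* = (3.1633)


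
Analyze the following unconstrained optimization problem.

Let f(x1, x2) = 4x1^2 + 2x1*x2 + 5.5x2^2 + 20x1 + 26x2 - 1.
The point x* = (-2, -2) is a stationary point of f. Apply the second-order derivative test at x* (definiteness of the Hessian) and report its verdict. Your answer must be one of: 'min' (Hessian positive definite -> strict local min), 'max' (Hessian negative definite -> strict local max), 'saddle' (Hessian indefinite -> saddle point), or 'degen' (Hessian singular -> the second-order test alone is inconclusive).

Compute the Hessian H = grad^2 f:
  H = [[8, 2], [2, 11]]
Verify stationarity: grad f(x*) = H x* + g = (0, 0).
Eigenvalues of H: 7, 12.
Both eigenvalues > 0, so H is positive definite -> x* is a strict local min.

min


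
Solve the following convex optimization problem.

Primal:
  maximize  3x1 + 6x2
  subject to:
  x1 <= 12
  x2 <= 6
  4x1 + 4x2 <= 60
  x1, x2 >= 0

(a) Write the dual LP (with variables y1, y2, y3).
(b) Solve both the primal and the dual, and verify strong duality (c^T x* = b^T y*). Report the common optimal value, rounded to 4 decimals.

The standard primal-dual pair for 'max c^T x s.t. A x <= b, x >= 0' is:
  Dual:  min b^T y  s.t.  A^T y >= c,  y >= 0.

So the dual LP is:
  minimize  12y1 + 6y2 + 60y3
  subject to:
    y1 + 4y3 >= 3
    y2 + 4y3 >= 6
    y1, y2, y3 >= 0

Solving the primal: x* = (9, 6).
  primal value c^T x* = 63.
Solving the dual: y* = (0, 3, 0.75).
  dual value b^T y* = 63.
Strong duality: c^T x* = b^T y*. Confirmed.

63


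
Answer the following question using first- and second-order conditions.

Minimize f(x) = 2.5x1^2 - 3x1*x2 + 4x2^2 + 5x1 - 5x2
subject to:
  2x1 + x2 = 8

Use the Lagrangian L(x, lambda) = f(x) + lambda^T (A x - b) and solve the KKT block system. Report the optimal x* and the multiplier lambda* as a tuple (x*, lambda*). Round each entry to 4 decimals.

Form the Lagrangian:
  L(x, lambda) = (1/2) x^T Q x + c^T x + lambda^T (A x - b)
Stationarity (grad_x L = 0): Q x + c + A^T lambda = 0.
Primal feasibility: A x = b.

This gives the KKT block system:
  [ Q   A^T ] [ x     ]   [-c ]
  [ A    0  ] [ lambda ] = [ b ]

Solving the linear system:
  x*      = (2.7959, 2.4082)
  lambda* = (-5.8776)
  f(x*)   = 24.4796

x* = (2.7959, 2.4082), lambda* = (-5.8776)


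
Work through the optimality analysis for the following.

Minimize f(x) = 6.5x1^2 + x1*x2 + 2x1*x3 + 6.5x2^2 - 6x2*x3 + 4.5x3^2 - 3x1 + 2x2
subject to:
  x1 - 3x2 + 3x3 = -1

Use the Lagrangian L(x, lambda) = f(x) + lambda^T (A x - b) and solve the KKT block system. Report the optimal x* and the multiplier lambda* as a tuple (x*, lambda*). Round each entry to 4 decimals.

Form the Lagrangian:
  L(x, lambda) = (1/2) x^T Q x + c^T x + lambda^T (A x - b)
Stationarity (grad_x L = 0): Q x + c + A^T lambda = 0.
Primal feasibility: A x = b.

This gives the KKT block system:
  [ Q   A^T ] [ x     ]   [-c ]
  [ A    0  ] [ lambda ] = [ b ]

Solving the linear system:
  x*      = (0.2337, -0.1467, -0.558)
  lambda* = (1.2246)
  f(x*)   = 0.115

x* = (0.2337, -0.1467, -0.558), lambda* = (1.2246)


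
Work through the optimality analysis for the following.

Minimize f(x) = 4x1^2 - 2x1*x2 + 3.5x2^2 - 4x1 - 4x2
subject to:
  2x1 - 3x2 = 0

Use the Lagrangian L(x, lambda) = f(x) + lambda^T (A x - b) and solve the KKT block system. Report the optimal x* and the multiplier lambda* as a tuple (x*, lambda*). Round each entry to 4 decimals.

Form the Lagrangian:
  L(x, lambda) = (1/2) x^T Q x + c^T x + lambda^T (A x - b)
Stationarity (grad_x L = 0): Q x + c + A^T lambda = 0.
Primal feasibility: A x = b.

This gives the KKT block system:
  [ Q   A^T ] [ x     ]   [-c ]
  [ A    0  ] [ lambda ] = [ b ]

Solving the linear system:
  x*      = (0.7895, 0.5263)
  lambda* = (-0.6316)
  f(x*)   = -2.6316

x* = (0.7895, 0.5263), lambda* = (-0.6316)


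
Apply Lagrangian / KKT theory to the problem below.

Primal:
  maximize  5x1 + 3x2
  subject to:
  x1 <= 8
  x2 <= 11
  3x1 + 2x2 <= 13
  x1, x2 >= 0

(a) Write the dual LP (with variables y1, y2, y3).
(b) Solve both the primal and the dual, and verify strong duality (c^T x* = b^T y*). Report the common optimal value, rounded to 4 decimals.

The standard primal-dual pair for 'max c^T x s.t. A x <= b, x >= 0' is:
  Dual:  min b^T y  s.t.  A^T y >= c,  y >= 0.

So the dual LP is:
  minimize  8y1 + 11y2 + 13y3
  subject to:
    y1 + 3y3 >= 5
    y2 + 2y3 >= 3
    y1, y2, y3 >= 0

Solving the primal: x* = (4.3333, 0).
  primal value c^T x* = 21.6667.
Solving the dual: y* = (0, 0, 1.6667).
  dual value b^T y* = 21.6667.
Strong duality: c^T x* = b^T y*. Confirmed.

21.6667


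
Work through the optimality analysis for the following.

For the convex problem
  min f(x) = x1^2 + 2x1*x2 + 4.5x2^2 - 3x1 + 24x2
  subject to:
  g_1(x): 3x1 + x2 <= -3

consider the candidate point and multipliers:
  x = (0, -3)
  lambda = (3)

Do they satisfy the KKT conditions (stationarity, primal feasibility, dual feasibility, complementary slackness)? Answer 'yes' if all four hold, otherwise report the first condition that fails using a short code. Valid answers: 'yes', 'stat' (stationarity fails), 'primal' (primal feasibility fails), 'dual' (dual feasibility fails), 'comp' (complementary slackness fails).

Gradient of f: grad f(x) = Q x + c = (-9, -3)
Constraint values g_i(x) = a_i^T x - b_i:
  g_1((0, -3)) = 0
Stationarity residual: grad f(x) + sum_i lambda_i a_i = (0, 0)
  -> stationarity OK
Primal feasibility (all g_i <= 0): OK
Dual feasibility (all lambda_i >= 0): OK
Complementary slackness (lambda_i * g_i(x) = 0 for all i): OK

Verdict: yes, KKT holds.

yes


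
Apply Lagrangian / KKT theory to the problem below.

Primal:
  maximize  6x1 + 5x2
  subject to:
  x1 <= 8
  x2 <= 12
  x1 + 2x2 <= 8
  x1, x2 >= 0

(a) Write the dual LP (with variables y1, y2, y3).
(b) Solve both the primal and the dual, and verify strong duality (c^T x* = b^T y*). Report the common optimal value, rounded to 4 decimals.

The standard primal-dual pair for 'max c^T x s.t. A x <= b, x >= 0' is:
  Dual:  min b^T y  s.t.  A^T y >= c,  y >= 0.

So the dual LP is:
  minimize  8y1 + 12y2 + 8y3
  subject to:
    y1 + y3 >= 6
    y2 + 2y3 >= 5
    y1, y2, y3 >= 0

Solving the primal: x* = (8, 0).
  primal value c^T x* = 48.
Solving the dual: y* = (3.5, 0, 2.5).
  dual value b^T y* = 48.
Strong duality: c^T x* = b^T y*. Confirmed.

48


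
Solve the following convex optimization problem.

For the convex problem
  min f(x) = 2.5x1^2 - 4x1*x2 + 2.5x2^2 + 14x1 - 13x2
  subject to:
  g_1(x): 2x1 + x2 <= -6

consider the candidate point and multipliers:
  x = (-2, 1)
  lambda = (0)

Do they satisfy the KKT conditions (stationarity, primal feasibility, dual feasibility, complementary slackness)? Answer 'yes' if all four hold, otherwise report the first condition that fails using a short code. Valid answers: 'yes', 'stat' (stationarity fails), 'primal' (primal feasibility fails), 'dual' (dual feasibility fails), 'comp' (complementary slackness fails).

Gradient of f: grad f(x) = Q x + c = (0, 0)
Constraint values g_i(x) = a_i^T x - b_i:
  g_1((-2, 1)) = 3
Stationarity residual: grad f(x) + sum_i lambda_i a_i = (0, 0)
  -> stationarity OK
Primal feasibility (all g_i <= 0): FAILS
Dual feasibility (all lambda_i >= 0): OK
Complementary slackness (lambda_i * g_i(x) = 0 for all i): OK

Verdict: the first failing condition is primal_feasibility -> primal.

primal


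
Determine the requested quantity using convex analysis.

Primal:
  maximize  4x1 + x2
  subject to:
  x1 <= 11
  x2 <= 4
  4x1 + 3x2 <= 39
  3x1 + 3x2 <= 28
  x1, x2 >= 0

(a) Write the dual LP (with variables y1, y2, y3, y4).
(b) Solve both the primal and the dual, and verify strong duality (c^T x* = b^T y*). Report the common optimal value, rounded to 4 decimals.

The standard primal-dual pair for 'max c^T x s.t. A x <= b, x >= 0' is:
  Dual:  min b^T y  s.t.  A^T y >= c,  y >= 0.

So the dual LP is:
  minimize  11y1 + 4y2 + 39y3 + 28y4
  subject to:
    y1 + 4y3 + 3y4 >= 4
    y2 + 3y3 + 3y4 >= 1
    y1, y2, y3, y4 >= 0

Solving the primal: x* = (9.3333, 0).
  primal value c^T x* = 37.3333.
Solving the dual: y* = (0, 0, 0, 1.3333).
  dual value b^T y* = 37.3333.
Strong duality: c^T x* = b^T y*. Confirmed.

37.3333


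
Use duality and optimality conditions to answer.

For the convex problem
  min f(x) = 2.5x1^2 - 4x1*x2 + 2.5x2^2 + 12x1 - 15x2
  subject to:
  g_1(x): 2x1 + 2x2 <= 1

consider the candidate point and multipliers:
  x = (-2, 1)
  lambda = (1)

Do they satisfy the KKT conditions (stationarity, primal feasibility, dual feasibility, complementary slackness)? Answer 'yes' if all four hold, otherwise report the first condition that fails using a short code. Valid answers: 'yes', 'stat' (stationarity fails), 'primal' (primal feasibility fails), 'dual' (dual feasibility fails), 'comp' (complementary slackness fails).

Gradient of f: grad f(x) = Q x + c = (-2, -2)
Constraint values g_i(x) = a_i^T x - b_i:
  g_1((-2, 1)) = -3
Stationarity residual: grad f(x) + sum_i lambda_i a_i = (0, 0)
  -> stationarity OK
Primal feasibility (all g_i <= 0): OK
Dual feasibility (all lambda_i >= 0): OK
Complementary slackness (lambda_i * g_i(x) = 0 for all i): FAILS

Verdict: the first failing condition is complementary_slackness -> comp.

comp


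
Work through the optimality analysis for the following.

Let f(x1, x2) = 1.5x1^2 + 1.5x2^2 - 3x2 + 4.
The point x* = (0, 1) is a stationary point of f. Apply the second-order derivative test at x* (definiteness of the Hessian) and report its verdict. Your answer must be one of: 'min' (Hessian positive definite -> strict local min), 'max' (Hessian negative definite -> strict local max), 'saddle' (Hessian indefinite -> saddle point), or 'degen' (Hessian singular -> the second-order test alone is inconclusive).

Compute the Hessian H = grad^2 f:
  H = [[3, 0], [0, 3]]
Verify stationarity: grad f(x*) = H x* + g = (0, 0).
Eigenvalues of H: 3, 3.
Both eigenvalues > 0, so H is positive definite -> x* is a strict local min.

min


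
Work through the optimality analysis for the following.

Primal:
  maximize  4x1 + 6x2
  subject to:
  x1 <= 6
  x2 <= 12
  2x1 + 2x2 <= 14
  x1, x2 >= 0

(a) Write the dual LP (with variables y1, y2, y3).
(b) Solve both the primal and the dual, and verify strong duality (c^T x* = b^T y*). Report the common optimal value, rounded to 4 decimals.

The standard primal-dual pair for 'max c^T x s.t. A x <= b, x >= 0' is:
  Dual:  min b^T y  s.t.  A^T y >= c,  y >= 0.

So the dual LP is:
  minimize  6y1 + 12y2 + 14y3
  subject to:
    y1 + 2y3 >= 4
    y2 + 2y3 >= 6
    y1, y2, y3 >= 0

Solving the primal: x* = (0, 7).
  primal value c^T x* = 42.
Solving the dual: y* = (0, 0, 3).
  dual value b^T y* = 42.
Strong duality: c^T x* = b^T y*. Confirmed.

42


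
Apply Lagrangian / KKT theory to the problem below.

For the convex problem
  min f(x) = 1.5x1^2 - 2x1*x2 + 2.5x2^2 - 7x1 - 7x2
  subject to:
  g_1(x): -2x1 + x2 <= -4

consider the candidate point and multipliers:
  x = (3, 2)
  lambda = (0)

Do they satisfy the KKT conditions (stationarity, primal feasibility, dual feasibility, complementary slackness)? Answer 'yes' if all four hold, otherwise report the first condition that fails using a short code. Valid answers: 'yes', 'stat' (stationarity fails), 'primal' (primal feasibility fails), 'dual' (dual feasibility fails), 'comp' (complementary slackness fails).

Gradient of f: grad f(x) = Q x + c = (-2, -3)
Constraint values g_i(x) = a_i^T x - b_i:
  g_1((3, 2)) = 0
Stationarity residual: grad f(x) + sum_i lambda_i a_i = (-2, -3)
  -> stationarity FAILS
Primal feasibility (all g_i <= 0): OK
Dual feasibility (all lambda_i >= 0): OK
Complementary slackness (lambda_i * g_i(x) = 0 for all i): OK

Verdict: the first failing condition is stationarity -> stat.

stat


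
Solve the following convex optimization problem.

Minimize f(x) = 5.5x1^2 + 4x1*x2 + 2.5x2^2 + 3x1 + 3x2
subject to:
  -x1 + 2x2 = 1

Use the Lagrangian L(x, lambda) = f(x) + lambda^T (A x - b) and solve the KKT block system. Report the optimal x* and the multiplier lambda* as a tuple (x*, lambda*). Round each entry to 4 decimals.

Form the Lagrangian:
  L(x, lambda) = (1/2) x^T Q x + c^T x + lambda^T (A x - b)
Stationarity (grad_x L = 0): Q x + c + A^T lambda = 0.
Primal feasibility: A x = b.

This gives the KKT block system:
  [ Q   A^T ] [ x     ]   [-c ]
  [ A    0  ] [ lambda ] = [ b ]

Solving the linear system:
  x*      = (-0.4769, 0.2615)
  lambda* = (-1.2)
  f(x*)   = 0.2769

x* = (-0.4769, 0.2615), lambda* = (-1.2)


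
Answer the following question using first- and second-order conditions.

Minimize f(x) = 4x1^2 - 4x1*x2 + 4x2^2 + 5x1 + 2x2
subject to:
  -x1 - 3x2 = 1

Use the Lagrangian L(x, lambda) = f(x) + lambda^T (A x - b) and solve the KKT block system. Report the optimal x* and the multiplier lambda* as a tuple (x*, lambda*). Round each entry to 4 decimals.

Form the Lagrangian:
  L(x, lambda) = (1/2) x^T Q x + c^T x + lambda^T (A x - b)
Stationarity (grad_x L = 0): Q x + c + A^T lambda = 0.
Primal feasibility: A x = b.

This gives the KKT block system:
  [ Q   A^T ] [ x     ]   [-c ]
  [ A    0  ] [ lambda ] = [ b ]

Solving the linear system:
  x*      = (-0.5673, -0.1442)
  lambda* = (1.0385)
  f(x*)   = -2.0817

x* = (-0.5673, -0.1442), lambda* = (1.0385)


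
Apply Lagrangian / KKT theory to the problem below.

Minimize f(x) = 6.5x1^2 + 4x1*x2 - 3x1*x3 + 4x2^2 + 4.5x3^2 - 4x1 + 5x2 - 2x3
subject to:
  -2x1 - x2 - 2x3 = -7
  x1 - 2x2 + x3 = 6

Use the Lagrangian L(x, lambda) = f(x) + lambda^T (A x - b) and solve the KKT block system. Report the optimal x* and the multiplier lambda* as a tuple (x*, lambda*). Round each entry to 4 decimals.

Form the Lagrangian:
  L(x, lambda) = (1/2) x^T Q x + c^T x + lambda^T (A x - b)
Stationarity (grad_x L = 0): Q x + c + A^T lambda = 0.
Primal feasibility: A x = b.

This gives the KKT block system:
  [ Q   A^T ] [ x     ]   [-c ]
  [ A    0  ] [ lambda ] = [ b ]

Solving the linear system:
  x*      = (1.9286, -1, 2.0714)
  lambda* = (5.2857, -0.2857)
  f(x*)   = 10.9286

x* = (1.9286, -1, 2.0714), lambda* = (5.2857, -0.2857)


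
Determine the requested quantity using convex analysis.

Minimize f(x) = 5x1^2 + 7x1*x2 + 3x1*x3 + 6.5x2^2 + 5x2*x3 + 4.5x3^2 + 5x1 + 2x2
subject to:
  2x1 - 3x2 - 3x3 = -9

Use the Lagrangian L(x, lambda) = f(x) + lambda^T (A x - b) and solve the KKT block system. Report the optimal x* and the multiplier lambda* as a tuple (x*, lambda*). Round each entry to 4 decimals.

Form the Lagrangian:
  L(x, lambda) = (1/2) x^T Q x + c^T x + lambda^T (A x - b)
Stationarity (grad_x L = 0): Q x + c + A^T lambda = 0.
Primal feasibility: A x = b.

This gives the KKT block system:
  [ Q   A^T ] [ x     ]   [-c ]
  [ A    0  ] [ lambda ] = [ b ]

Solving the linear system:
  x*      = (-1.8548, 1.0394, 0.7241)
  lambda* = (2.0498)
  f(x*)   = 5.6266

x* = (-1.8548, 1.0394, 0.7241), lambda* = (2.0498)


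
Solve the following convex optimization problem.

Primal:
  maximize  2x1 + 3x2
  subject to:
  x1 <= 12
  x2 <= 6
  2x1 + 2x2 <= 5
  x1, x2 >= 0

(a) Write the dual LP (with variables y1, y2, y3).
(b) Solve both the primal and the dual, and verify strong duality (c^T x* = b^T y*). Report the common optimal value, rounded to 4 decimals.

The standard primal-dual pair for 'max c^T x s.t. A x <= b, x >= 0' is:
  Dual:  min b^T y  s.t.  A^T y >= c,  y >= 0.

So the dual LP is:
  minimize  12y1 + 6y2 + 5y3
  subject to:
    y1 + 2y3 >= 2
    y2 + 2y3 >= 3
    y1, y2, y3 >= 0

Solving the primal: x* = (0, 2.5).
  primal value c^T x* = 7.5.
Solving the dual: y* = (0, 0, 1.5).
  dual value b^T y* = 7.5.
Strong duality: c^T x* = b^T y*. Confirmed.

7.5


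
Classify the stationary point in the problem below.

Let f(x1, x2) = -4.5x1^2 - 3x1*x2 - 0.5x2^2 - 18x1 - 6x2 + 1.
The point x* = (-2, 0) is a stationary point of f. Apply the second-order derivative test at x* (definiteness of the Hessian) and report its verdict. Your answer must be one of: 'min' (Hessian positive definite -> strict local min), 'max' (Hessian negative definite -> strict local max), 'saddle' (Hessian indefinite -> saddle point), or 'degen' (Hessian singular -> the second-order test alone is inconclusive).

Compute the Hessian H = grad^2 f:
  H = [[-9, -3], [-3, -1]]
Verify stationarity: grad f(x*) = H x* + g = (0, 0).
Eigenvalues of H: -10, 0.
H has a zero eigenvalue (singular; negative semidefinite but not definite), so H is neither positive definite, negative definite, nor indefinite. The second-order test alone is inconclusive -> degen.
(Indeed, f is constant along the null direction of H through x*, so x* is not a strict local extremum.)

degen


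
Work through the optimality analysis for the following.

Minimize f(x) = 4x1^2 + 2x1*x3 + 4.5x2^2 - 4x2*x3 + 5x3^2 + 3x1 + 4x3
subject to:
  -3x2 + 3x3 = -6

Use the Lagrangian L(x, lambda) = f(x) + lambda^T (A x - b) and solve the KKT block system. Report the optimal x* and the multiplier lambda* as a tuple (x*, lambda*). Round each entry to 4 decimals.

Form the Lagrangian:
  L(x, lambda) = (1/2) x^T Q x + c^T x + lambda^T (A x - b)
Stationarity (grad_x L = 0): Q x + c + A^T lambda = 0.
Primal feasibility: A x = b.

This gives the KKT block system:
  [ Q   A^T ] [ x     ]   [-c ]
  [ A    0  ] [ lambda ] = [ b ]

Solving the linear system:
  x*      = (-0.0595, 0.7381, -1.2619)
  lambda* = (3.8968)
  f(x*)   = 9.0774

x* = (-0.0595, 0.7381, -1.2619), lambda* = (3.8968)


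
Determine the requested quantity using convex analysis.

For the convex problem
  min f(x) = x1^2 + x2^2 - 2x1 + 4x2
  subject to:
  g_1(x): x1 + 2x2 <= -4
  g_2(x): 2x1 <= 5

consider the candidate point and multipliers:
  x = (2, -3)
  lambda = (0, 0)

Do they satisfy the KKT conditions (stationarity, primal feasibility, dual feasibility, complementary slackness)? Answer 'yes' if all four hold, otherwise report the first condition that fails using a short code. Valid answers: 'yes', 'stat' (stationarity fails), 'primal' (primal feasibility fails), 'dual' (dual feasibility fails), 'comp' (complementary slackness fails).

Gradient of f: grad f(x) = Q x + c = (2, -2)
Constraint values g_i(x) = a_i^T x - b_i:
  g_1((2, -3)) = 0
  g_2((2, -3)) = -1
Stationarity residual: grad f(x) + sum_i lambda_i a_i = (2, -2)
  -> stationarity FAILS
Primal feasibility (all g_i <= 0): OK
Dual feasibility (all lambda_i >= 0): OK
Complementary slackness (lambda_i * g_i(x) = 0 for all i): OK

Verdict: the first failing condition is stationarity -> stat.

stat


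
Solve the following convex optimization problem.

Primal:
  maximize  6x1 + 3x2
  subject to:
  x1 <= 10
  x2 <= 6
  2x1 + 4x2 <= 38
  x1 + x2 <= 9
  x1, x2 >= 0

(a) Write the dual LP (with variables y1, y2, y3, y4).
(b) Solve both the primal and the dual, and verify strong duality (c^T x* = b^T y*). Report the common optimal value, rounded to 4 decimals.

The standard primal-dual pair for 'max c^T x s.t. A x <= b, x >= 0' is:
  Dual:  min b^T y  s.t.  A^T y >= c,  y >= 0.

So the dual LP is:
  minimize  10y1 + 6y2 + 38y3 + 9y4
  subject to:
    y1 + 2y3 + y4 >= 6
    y2 + 4y3 + y4 >= 3
    y1, y2, y3, y4 >= 0

Solving the primal: x* = (9, 0).
  primal value c^T x* = 54.
Solving the dual: y* = (0, 0, 0, 6).
  dual value b^T y* = 54.
Strong duality: c^T x* = b^T y*. Confirmed.

54


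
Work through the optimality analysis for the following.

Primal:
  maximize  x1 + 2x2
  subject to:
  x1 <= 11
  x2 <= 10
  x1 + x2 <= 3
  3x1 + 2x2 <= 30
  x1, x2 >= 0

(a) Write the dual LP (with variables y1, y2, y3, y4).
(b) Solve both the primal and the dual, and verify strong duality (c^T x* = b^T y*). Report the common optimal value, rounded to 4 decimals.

The standard primal-dual pair for 'max c^T x s.t. A x <= b, x >= 0' is:
  Dual:  min b^T y  s.t.  A^T y >= c,  y >= 0.

So the dual LP is:
  minimize  11y1 + 10y2 + 3y3 + 30y4
  subject to:
    y1 + y3 + 3y4 >= 1
    y2 + y3 + 2y4 >= 2
    y1, y2, y3, y4 >= 0

Solving the primal: x* = (0, 3).
  primal value c^T x* = 6.
Solving the dual: y* = (0, 0, 2, 0).
  dual value b^T y* = 6.
Strong duality: c^T x* = b^T y*. Confirmed.

6


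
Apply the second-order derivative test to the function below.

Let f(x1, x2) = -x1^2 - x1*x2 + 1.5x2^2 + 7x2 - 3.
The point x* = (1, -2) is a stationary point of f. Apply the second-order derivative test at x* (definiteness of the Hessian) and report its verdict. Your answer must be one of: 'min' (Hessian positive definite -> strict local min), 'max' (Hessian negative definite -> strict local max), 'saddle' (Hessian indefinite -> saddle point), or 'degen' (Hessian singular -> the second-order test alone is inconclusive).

Compute the Hessian H = grad^2 f:
  H = [[-2, -1], [-1, 3]]
Verify stationarity: grad f(x*) = H x* + g = (0, 0).
Eigenvalues of H: -2.1926, 3.1926.
Eigenvalues have mixed signs, so H is indefinite -> x* is a saddle point.

saddle


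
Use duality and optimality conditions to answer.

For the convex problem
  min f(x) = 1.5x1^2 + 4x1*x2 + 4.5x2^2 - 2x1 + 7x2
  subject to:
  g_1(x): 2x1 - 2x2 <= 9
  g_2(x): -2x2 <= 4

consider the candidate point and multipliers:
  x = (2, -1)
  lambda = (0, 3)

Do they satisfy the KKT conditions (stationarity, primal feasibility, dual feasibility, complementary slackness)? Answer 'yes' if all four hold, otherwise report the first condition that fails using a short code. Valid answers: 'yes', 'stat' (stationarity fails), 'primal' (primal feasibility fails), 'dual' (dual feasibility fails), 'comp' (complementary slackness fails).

Gradient of f: grad f(x) = Q x + c = (0, 6)
Constraint values g_i(x) = a_i^T x - b_i:
  g_1((2, -1)) = -3
  g_2((2, -1)) = -2
Stationarity residual: grad f(x) + sum_i lambda_i a_i = (0, 0)
  -> stationarity OK
Primal feasibility (all g_i <= 0): OK
Dual feasibility (all lambda_i >= 0): OK
Complementary slackness (lambda_i * g_i(x) = 0 for all i): FAILS

Verdict: the first failing condition is complementary_slackness -> comp.

comp


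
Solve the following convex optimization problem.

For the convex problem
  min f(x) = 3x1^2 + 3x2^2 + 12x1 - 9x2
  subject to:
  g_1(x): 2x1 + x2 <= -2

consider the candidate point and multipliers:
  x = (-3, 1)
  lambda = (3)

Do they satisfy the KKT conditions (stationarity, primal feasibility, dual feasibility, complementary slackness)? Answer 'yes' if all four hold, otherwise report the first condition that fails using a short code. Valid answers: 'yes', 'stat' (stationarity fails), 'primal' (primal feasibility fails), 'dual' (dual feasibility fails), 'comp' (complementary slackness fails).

Gradient of f: grad f(x) = Q x + c = (-6, -3)
Constraint values g_i(x) = a_i^T x - b_i:
  g_1((-3, 1)) = -3
Stationarity residual: grad f(x) + sum_i lambda_i a_i = (0, 0)
  -> stationarity OK
Primal feasibility (all g_i <= 0): OK
Dual feasibility (all lambda_i >= 0): OK
Complementary slackness (lambda_i * g_i(x) = 0 for all i): FAILS

Verdict: the first failing condition is complementary_slackness -> comp.

comp


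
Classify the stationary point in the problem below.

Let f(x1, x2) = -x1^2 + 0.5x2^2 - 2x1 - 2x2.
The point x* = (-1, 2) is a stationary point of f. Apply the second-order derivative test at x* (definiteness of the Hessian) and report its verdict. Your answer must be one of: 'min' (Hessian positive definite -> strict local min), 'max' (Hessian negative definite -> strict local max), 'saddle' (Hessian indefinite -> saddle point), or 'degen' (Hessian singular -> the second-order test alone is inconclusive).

Compute the Hessian H = grad^2 f:
  H = [[-2, 0], [0, 1]]
Verify stationarity: grad f(x*) = H x* + g = (0, 0).
Eigenvalues of H: -2, 1.
Eigenvalues have mixed signs, so H is indefinite -> x* is a saddle point.

saddle


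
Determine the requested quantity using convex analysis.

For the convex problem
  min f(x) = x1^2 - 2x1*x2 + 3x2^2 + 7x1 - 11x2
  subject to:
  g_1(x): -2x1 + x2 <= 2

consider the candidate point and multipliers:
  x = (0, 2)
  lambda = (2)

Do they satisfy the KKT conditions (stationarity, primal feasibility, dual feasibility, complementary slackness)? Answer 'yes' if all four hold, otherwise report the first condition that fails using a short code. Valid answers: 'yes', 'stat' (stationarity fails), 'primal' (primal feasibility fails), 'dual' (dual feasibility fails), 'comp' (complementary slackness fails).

Gradient of f: grad f(x) = Q x + c = (3, 1)
Constraint values g_i(x) = a_i^T x - b_i:
  g_1((0, 2)) = 0
Stationarity residual: grad f(x) + sum_i lambda_i a_i = (-1, 3)
  -> stationarity FAILS
Primal feasibility (all g_i <= 0): OK
Dual feasibility (all lambda_i >= 0): OK
Complementary slackness (lambda_i * g_i(x) = 0 for all i): OK

Verdict: the first failing condition is stationarity -> stat.

stat


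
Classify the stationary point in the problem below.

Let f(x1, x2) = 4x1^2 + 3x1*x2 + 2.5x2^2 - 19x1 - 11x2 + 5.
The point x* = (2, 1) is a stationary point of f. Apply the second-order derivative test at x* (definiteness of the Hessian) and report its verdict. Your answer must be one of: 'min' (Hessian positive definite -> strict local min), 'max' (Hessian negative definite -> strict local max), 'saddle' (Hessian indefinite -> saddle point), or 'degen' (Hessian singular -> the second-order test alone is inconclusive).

Compute the Hessian H = grad^2 f:
  H = [[8, 3], [3, 5]]
Verify stationarity: grad f(x*) = H x* + g = (0, 0).
Eigenvalues of H: 3.1459, 9.8541.
Both eigenvalues > 0, so H is positive definite -> x* is a strict local min.

min


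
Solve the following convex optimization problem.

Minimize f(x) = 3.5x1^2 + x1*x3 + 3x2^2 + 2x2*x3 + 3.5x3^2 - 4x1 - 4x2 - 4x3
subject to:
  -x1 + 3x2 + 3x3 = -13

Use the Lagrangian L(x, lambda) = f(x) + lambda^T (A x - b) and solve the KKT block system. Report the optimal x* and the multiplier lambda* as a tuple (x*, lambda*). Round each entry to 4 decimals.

Form the Lagrangian:
  L(x, lambda) = (1/2) x^T Q x + c^T x + lambda^T (A x - b)
Stationarity (grad_x L = 0): Q x + c + A^T lambda = 0.
Primal feasibility: A x = b.

This gives the KKT block system:
  [ Q   A^T ] [ x     ]   [-c ]
  [ A    0  ] [ lambda ] = [ b ]

Solving the linear system:
  x*      = (1.7452, -1.8903, -1.8613)
  lambda* = (6.3548)
  f(x*)   = 45.3194

x* = (1.7452, -1.8903, -1.8613), lambda* = (6.3548)


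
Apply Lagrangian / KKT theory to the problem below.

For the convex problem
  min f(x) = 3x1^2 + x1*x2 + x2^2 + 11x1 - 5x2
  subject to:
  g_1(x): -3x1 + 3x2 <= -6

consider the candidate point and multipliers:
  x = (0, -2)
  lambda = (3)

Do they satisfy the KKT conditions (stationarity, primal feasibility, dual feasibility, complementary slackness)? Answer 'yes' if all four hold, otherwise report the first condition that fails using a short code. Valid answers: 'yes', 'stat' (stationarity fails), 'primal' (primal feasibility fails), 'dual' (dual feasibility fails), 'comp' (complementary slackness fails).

Gradient of f: grad f(x) = Q x + c = (9, -9)
Constraint values g_i(x) = a_i^T x - b_i:
  g_1((0, -2)) = 0
Stationarity residual: grad f(x) + sum_i lambda_i a_i = (0, 0)
  -> stationarity OK
Primal feasibility (all g_i <= 0): OK
Dual feasibility (all lambda_i >= 0): OK
Complementary slackness (lambda_i * g_i(x) = 0 for all i): OK

Verdict: yes, KKT holds.

yes


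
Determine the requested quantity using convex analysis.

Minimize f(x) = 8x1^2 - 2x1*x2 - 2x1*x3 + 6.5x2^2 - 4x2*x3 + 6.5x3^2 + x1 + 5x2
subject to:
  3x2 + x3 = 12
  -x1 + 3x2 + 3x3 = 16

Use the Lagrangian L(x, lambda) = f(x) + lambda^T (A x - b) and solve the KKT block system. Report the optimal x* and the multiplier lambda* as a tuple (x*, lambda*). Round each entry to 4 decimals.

Form the Lagrangian:
  L(x, lambda) = (1/2) x^T Q x + c^T x + lambda^T (A x - b)
Stationarity (grad_x L = 0): Q x + c + A^T lambda = 0.
Primal feasibility: A x = b.

This gives the KKT block system:
  [ Q   A^T ] [ x     ]   [-c ]
  [ A    0  ] [ lambda ] = [ b ]

Solving the linear system:
  x*      = (0.5308, 3.2449, 2.2654)
  lambda* = (-10.8255, -1.5279)
  f(x*)   = 85.5535

x* = (0.5308, 3.2449, 2.2654), lambda* = (-10.8255, -1.5279)


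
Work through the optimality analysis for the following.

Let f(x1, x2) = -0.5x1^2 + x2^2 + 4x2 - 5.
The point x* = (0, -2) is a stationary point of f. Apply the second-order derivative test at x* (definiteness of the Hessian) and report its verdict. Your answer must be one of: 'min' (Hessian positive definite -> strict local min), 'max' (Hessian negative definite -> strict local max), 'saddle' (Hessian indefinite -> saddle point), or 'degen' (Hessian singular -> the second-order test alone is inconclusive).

Compute the Hessian H = grad^2 f:
  H = [[-1, 0], [0, 2]]
Verify stationarity: grad f(x*) = H x* + g = (0, 0).
Eigenvalues of H: -1, 2.
Eigenvalues have mixed signs, so H is indefinite -> x* is a saddle point.

saddle


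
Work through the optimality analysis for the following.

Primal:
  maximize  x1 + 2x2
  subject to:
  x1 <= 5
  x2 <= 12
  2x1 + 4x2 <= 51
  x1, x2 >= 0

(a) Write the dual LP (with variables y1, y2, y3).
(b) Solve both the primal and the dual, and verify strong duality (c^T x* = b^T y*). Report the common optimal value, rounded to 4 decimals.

The standard primal-dual pair for 'max c^T x s.t. A x <= b, x >= 0' is:
  Dual:  min b^T y  s.t.  A^T y >= c,  y >= 0.

So the dual LP is:
  minimize  5y1 + 12y2 + 51y3
  subject to:
    y1 + 2y3 >= 1
    y2 + 4y3 >= 2
    y1, y2, y3 >= 0

Solving the primal: x* = (1.5, 12).
  primal value c^T x* = 25.5.
Solving the dual: y* = (0, 0, 0.5).
  dual value b^T y* = 25.5.
Strong duality: c^T x* = b^T y*. Confirmed.

25.5


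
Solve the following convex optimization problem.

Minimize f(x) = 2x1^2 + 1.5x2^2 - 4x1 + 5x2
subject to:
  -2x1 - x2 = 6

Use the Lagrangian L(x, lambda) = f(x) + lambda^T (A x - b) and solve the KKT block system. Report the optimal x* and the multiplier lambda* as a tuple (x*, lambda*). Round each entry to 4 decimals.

Form the Lagrangian:
  L(x, lambda) = (1/2) x^T Q x + c^T x + lambda^T (A x - b)
Stationarity (grad_x L = 0): Q x + c + A^T lambda = 0.
Primal feasibility: A x = b.

This gives the KKT block system:
  [ Q   A^T ] [ x     ]   [-c ]
  [ A    0  ] [ lambda ] = [ b ]

Solving the linear system:
  x*      = (-1.375, -3.25)
  lambda* = (-4.75)
  f(x*)   = 8.875

x* = (-1.375, -3.25), lambda* = (-4.75)


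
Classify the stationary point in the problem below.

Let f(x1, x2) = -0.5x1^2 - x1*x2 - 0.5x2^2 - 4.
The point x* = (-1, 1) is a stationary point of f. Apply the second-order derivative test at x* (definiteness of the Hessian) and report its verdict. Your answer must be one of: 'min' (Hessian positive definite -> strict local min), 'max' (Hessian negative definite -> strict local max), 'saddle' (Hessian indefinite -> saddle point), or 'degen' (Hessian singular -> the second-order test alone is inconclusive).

Compute the Hessian H = grad^2 f:
  H = [[-1, -1], [-1, -1]]
Verify stationarity: grad f(x*) = H x* + g = (0, 0).
Eigenvalues of H: -2, 0.
H has a zero eigenvalue (singular; negative semidefinite but not definite), so H is neither positive definite, negative definite, nor indefinite. The second-order test alone is inconclusive -> degen.
(Indeed, f is constant along the null direction of H through x*, so x* is not a strict local extremum.)

degen


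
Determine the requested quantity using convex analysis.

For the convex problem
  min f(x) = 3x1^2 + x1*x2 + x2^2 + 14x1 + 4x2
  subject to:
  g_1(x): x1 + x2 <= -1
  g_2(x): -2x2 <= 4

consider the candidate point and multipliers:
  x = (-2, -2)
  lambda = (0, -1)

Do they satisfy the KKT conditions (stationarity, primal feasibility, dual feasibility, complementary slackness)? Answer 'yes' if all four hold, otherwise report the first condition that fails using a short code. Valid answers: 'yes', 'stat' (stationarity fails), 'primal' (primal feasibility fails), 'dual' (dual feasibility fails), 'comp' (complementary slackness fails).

Gradient of f: grad f(x) = Q x + c = (0, -2)
Constraint values g_i(x) = a_i^T x - b_i:
  g_1((-2, -2)) = -3
  g_2((-2, -2)) = 0
Stationarity residual: grad f(x) + sum_i lambda_i a_i = (0, 0)
  -> stationarity OK
Primal feasibility (all g_i <= 0): OK
Dual feasibility (all lambda_i >= 0): FAILS
Complementary slackness (lambda_i * g_i(x) = 0 for all i): OK

Verdict: the first failing condition is dual_feasibility -> dual.

dual


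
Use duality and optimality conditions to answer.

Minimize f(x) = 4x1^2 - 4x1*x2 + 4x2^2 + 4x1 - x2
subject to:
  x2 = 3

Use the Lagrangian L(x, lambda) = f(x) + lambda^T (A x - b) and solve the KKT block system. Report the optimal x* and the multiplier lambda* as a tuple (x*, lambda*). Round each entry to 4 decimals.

Form the Lagrangian:
  L(x, lambda) = (1/2) x^T Q x + c^T x + lambda^T (A x - b)
Stationarity (grad_x L = 0): Q x + c + A^T lambda = 0.
Primal feasibility: A x = b.

This gives the KKT block system:
  [ Q   A^T ] [ x     ]   [-c ]
  [ A    0  ] [ lambda ] = [ b ]

Solving the linear system:
  x*      = (1, 3)
  lambda* = (-19)
  f(x*)   = 29

x* = (1, 3), lambda* = (-19)


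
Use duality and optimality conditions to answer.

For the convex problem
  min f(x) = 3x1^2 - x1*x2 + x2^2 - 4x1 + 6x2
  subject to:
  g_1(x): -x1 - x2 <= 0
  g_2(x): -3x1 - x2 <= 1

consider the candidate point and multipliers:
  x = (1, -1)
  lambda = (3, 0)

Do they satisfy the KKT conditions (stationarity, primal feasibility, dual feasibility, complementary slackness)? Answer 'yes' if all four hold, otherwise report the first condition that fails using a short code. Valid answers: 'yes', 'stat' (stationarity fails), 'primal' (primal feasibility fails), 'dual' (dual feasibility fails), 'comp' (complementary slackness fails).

Gradient of f: grad f(x) = Q x + c = (3, 3)
Constraint values g_i(x) = a_i^T x - b_i:
  g_1((1, -1)) = 0
  g_2((1, -1)) = -3
Stationarity residual: grad f(x) + sum_i lambda_i a_i = (0, 0)
  -> stationarity OK
Primal feasibility (all g_i <= 0): OK
Dual feasibility (all lambda_i >= 0): OK
Complementary slackness (lambda_i * g_i(x) = 0 for all i): OK

Verdict: yes, KKT holds.

yes


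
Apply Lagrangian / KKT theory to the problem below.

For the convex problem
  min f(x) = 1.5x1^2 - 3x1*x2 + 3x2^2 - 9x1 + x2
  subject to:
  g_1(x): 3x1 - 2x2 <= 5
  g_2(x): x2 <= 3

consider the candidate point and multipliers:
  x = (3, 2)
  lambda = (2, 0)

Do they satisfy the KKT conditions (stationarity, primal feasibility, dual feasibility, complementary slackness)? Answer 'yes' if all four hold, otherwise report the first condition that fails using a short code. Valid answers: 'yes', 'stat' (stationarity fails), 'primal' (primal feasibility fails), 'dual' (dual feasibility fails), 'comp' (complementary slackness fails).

Gradient of f: grad f(x) = Q x + c = (-6, 4)
Constraint values g_i(x) = a_i^T x - b_i:
  g_1((3, 2)) = 0
  g_2((3, 2)) = -1
Stationarity residual: grad f(x) + sum_i lambda_i a_i = (0, 0)
  -> stationarity OK
Primal feasibility (all g_i <= 0): OK
Dual feasibility (all lambda_i >= 0): OK
Complementary slackness (lambda_i * g_i(x) = 0 for all i): OK

Verdict: yes, KKT holds.

yes


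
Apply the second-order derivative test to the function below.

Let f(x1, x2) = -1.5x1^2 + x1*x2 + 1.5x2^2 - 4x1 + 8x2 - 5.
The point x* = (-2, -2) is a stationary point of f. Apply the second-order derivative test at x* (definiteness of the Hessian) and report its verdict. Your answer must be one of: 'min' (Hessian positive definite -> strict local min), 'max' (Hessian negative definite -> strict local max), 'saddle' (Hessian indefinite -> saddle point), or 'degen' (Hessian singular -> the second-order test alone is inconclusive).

Compute the Hessian H = grad^2 f:
  H = [[-3, 1], [1, 3]]
Verify stationarity: grad f(x*) = H x* + g = (0, 0).
Eigenvalues of H: -3.1623, 3.1623.
Eigenvalues have mixed signs, so H is indefinite -> x* is a saddle point.

saddle


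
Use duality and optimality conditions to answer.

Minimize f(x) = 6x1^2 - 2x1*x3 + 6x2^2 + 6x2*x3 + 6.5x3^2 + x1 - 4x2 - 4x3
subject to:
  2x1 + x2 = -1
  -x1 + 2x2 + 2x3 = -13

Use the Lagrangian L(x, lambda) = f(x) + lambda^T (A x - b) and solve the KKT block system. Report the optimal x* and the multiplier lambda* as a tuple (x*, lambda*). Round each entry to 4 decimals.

Form the Lagrangian:
  L(x, lambda) = (1/2) x^T Q x + c^T x + lambda^T (A x - b)
Stationarity (grad_x L = 0): Q x + c + A^T lambda = 0.
Primal feasibility: A x = b.

This gives the KKT block system:
  [ Q   A^T ] [ x     ]   [-c ]
  [ A    0  ] [ lambda ] = [ b ]

Solving the linear system:
  x*      = (1.3158, -3.6316, -2.2105)
  lambda* = (3.6842, 28.5789)
  f(x*)   = 199.9474

x* = (1.3158, -3.6316, -2.2105), lambda* = (3.6842, 28.5789)


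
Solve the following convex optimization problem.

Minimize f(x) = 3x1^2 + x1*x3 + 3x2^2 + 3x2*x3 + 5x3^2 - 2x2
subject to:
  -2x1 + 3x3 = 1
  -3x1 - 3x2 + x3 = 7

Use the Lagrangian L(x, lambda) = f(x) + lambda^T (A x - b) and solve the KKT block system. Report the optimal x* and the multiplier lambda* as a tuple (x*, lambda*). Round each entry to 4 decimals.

Form the Lagrangian:
  L(x, lambda) = (1/2) x^T Q x + c^T x + lambda^T (A x - b)
Stationarity (grad_x L = 0): Q x + c + A^T lambda = 0.
Primal feasibility: A x = b.

This gives the KKT block system:
  [ Q   A^T ] [ x     ]   [-c ]
  [ A    0  ] [ lambda ] = [ b ]

Solving the linear system:
  x*      = (-0.753, -1.6365, -0.1687)
  lambda* = (3.8193, -4.1084)
  f(x*)   = 14.1064

x* = (-0.753, -1.6365, -0.1687), lambda* = (3.8193, -4.1084)


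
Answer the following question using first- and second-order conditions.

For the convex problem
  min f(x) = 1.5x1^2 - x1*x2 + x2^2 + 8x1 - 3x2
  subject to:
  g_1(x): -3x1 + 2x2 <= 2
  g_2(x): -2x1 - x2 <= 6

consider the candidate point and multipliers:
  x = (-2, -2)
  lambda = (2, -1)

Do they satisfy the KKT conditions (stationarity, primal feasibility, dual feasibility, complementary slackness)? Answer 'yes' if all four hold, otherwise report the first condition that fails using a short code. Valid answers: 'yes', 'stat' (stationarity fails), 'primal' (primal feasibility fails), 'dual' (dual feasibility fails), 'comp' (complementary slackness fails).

Gradient of f: grad f(x) = Q x + c = (4, -5)
Constraint values g_i(x) = a_i^T x - b_i:
  g_1((-2, -2)) = 0
  g_2((-2, -2)) = 0
Stationarity residual: grad f(x) + sum_i lambda_i a_i = (0, 0)
  -> stationarity OK
Primal feasibility (all g_i <= 0): OK
Dual feasibility (all lambda_i >= 0): FAILS
Complementary slackness (lambda_i * g_i(x) = 0 for all i): OK

Verdict: the first failing condition is dual_feasibility -> dual.

dual


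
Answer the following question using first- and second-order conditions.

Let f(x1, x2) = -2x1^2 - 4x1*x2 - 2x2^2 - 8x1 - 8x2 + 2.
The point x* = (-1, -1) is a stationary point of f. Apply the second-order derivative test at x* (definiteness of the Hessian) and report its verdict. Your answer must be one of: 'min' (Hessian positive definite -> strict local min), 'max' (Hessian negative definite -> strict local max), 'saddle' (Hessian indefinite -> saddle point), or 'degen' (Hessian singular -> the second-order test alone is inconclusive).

Compute the Hessian H = grad^2 f:
  H = [[-4, -4], [-4, -4]]
Verify stationarity: grad f(x*) = H x* + g = (0, 0).
Eigenvalues of H: -8, 0.
H has a zero eigenvalue (singular; negative semidefinite but not definite), so H is neither positive definite, negative definite, nor indefinite. The second-order test alone is inconclusive -> degen.
(Indeed, f is constant along the null direction of H through x*, so x* is not a strict local extremum.)

degen
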